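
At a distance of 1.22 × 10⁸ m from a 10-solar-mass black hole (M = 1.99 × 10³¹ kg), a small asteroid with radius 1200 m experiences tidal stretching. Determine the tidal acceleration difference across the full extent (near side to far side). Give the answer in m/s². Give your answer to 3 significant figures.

Δg = 4GMr/d³
   = 4 × (6.674 × 10⁻¹¹) × (1.99 × 10³¹) × (1200) / (1.22 × 10⁸)³
   = 3.51 m/s²

3.51 m/s²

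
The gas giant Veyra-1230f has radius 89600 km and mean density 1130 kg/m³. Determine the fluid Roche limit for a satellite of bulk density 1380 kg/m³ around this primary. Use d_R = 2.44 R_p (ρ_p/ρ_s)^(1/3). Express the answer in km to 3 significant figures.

2.05 × 10⁵ km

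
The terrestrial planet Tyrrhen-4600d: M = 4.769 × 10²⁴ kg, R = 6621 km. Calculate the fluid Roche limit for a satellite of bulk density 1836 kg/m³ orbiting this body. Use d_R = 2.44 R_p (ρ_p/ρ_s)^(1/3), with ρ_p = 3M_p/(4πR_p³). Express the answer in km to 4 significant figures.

ρ_p = 3M_p/(4πR_p³) = 3 × (4.769 × 10²⁴) / (4π × (6.621 × 10⁶ m)³) = 3923 kg/m³
d_R = 2.44 × 6621 km × (3923/1836)^(1/3)
    = 20810 km

20810 km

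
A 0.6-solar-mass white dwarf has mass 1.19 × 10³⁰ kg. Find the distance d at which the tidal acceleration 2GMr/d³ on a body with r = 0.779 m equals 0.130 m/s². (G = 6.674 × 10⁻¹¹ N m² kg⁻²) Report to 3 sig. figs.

2GMr/d³ = a_tidal  ⇒  d = (2GMr / a_tidal)^(1/3)
d = (2 × 6.674×10⁻¹¹ × (1.19 × 10³⁰) × (0.779) / (0.130))^(1/3)
  = 9.84 × 10⁶ m

9.84 × 10⁶ m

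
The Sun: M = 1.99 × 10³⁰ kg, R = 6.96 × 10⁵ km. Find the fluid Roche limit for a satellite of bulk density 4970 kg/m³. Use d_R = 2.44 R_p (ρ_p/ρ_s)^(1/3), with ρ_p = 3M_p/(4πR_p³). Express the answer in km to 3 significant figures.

1.12 × 10⁶ km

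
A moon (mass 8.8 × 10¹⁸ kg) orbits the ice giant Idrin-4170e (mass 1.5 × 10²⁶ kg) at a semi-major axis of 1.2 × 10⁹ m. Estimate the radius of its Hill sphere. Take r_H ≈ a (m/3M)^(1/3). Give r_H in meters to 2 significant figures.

3.2 × 10⁶ m

r_H ≈ a (m/3M)^(1/3)
    = (1.2 × 10⁹) × (8.8 × 10¹⁸ / (3 × 1.5 × 10²⁶))^(1/3)
    = 3.2 × 10⁶ m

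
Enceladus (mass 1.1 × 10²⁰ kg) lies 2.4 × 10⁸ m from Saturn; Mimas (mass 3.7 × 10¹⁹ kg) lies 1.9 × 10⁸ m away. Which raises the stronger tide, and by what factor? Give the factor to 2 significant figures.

Enceladus, by a factor of ≈ 1.5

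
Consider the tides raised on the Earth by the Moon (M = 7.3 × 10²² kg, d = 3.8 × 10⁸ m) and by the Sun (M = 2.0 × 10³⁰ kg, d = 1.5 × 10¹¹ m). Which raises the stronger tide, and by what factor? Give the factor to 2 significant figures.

The tide-raising term goes as M/d³ (the gradient of a 1/d² field).
The Moon: (7.3 × 10²²) / (3.8 × 10⁸)³ = 1.330 × 10⁻³
The Sun: (2.0 × 10³⁰) / (1.5 × 10¹¹)³ = 5.926 × 10⁻⁴
Ratio (larger/smaller) = 2.2

The Moon, by a factor of ≈ 2.2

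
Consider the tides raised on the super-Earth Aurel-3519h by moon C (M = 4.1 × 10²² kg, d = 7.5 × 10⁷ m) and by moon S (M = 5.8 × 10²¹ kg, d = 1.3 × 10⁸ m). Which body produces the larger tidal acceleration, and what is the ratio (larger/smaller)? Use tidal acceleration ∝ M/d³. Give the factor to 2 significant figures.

Moon C, by a factor of ≈ 37

Compare M/d³ for the two perturbers:
Moon C: (4.1 × 10²²) / (7.5 × 10⁷)³ = 9.719 × 10⁻²
Moon S: (5.8 × 10²¹) / (1.3 × 10⁸)³ = 2.640 × 10⁻³
Ratio (larger/smaller) = 37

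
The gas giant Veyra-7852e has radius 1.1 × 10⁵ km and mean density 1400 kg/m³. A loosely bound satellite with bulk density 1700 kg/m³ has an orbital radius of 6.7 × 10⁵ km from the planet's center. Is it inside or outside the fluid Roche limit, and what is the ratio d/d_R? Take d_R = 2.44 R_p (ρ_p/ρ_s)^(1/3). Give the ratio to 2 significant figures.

outside; d/d_R ≈ 2.7

d_R = 2.44 × (1.1 × 10⁵ km) × (1400/1700)^(1/3) = 2.516 × 10⁵ km
d/d_R = (6.7 × 10⁵) / (2.516 × 10⁵) = 2.7
Since d/d_R > 1, the body is outside the Roche limit.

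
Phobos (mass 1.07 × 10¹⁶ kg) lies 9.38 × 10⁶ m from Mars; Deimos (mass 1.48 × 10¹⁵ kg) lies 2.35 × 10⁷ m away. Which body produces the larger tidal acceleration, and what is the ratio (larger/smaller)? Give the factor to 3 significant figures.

Phobos, by a factor of ≈ 114

Compare M/d³ for the two perturbers:
Phobos: (1.07 × 10¹⁶) / (9.38 × 10⁶)³ = 1.297 × 10⁻⁵
Deimos: (1.48 × 10¹⁵) / (2.35 × 10⁷)³ = 1.140 × 10⁻⁷
Ratio (larger/smaller) = 114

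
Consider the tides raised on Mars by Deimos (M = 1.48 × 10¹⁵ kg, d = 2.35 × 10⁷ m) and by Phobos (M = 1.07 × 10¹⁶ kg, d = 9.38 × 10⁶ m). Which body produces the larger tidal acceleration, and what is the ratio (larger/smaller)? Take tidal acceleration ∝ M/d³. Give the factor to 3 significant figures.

Compare M/d³ for the two perturbers:
Deimos: (1.48 × 10¹⁵) / (2.35 × 10⁷)³ = 1.140 × 10⁻⁷
Phobos: (1.07 × 10¹⁶) / (9.38 × 10⁶)³ = 1.297 × 10⁻⁵
Ratio (larger/smaller) = 114

Phobos, by a factor of ≈ 114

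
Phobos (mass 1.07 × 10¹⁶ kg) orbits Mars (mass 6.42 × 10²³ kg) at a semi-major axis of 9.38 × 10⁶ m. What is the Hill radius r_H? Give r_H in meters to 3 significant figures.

1.66 × 10⁴ m

r_H ≈ a (m/3M)^(1/3)
    = (9.38 × 10⁶) × (1.07 × 10¹⁶ / (3 × 6.42 × 10²³))^(1/3)
    = 1.66 × 10⁴ m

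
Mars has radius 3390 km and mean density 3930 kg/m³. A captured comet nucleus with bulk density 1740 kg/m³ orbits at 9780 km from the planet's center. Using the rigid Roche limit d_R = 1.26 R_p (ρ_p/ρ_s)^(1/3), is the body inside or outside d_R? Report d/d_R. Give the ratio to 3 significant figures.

d_R = 1.26 × (3390 km) × (3930/1740)^(1/3) = 5604 km
d/d_R = (9780) / (5604) = 1.75
Since d/d_R > 1, the body is outside the Roche limit.

outside; d/d_R ≈ 1.75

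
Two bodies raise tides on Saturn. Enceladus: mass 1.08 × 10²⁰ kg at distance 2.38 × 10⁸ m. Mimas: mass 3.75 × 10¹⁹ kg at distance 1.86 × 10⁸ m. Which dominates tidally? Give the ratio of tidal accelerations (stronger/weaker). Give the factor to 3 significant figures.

Enceladus, by a factor of ≈ 1.37

Tidal stretch scales as M/d³; compute that for each body.
Enceladus: (1.08 × 10²⁰) / (2.38 × 10⁸)³ = 8.011 × 10⁻⁶
Mimas: (3.75 × 10¹⁹) / (1.86 × 10⁸)³ = 5.828 × 10⁻⁶
Ratio (larger/smaller) = 1.37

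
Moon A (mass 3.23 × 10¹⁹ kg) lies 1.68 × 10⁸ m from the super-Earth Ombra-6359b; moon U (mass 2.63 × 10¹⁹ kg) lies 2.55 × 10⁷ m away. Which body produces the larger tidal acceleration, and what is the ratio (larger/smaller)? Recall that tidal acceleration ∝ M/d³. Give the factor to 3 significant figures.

Moon U, by a factor of ≈ 233

The tide-raising term goes as M/d³ (the gradient of a 1/d² field).
Moon A: (3.23 × 10¹⁹) / (1.68 × 10⁸)³ = 6.812 × 10⁻⁶
Moon U: (2.63 × 10¹⁹) / (2.55 × 10⁷)³ = 1.586 × 10⁻³
Ratio (larger/smaller) = 233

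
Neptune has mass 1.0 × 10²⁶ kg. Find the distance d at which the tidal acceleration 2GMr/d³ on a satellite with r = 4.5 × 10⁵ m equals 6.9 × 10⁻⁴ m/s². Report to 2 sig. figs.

2.1 × 10⁸ m

2GMr/d³ = a_tidal  ⇒  d = (2GMr / a_tidal)^(1/3)
d = (2 × 6.674×10⁻¹¹ × (1.0 × 10²⁶) × (4.5 × 10⁵) / (6.9 × 10⁻⁴))^(1/3)
  = 2.1 × 10⁸ m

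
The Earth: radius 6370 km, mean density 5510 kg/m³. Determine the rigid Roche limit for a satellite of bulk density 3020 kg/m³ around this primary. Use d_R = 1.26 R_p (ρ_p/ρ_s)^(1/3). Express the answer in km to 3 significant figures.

d_R = 1.26 × 6370 km × (5510/3020)^(1/3)
    = 9810 km

9810 km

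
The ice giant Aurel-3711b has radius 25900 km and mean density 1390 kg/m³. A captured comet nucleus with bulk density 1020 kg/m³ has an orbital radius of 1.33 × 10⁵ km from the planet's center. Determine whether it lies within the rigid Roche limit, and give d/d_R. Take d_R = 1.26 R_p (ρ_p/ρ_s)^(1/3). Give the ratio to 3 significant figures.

outside; d/d_R ≈ 3.68

d_R = 1.26 × (25900 km) × (1390/1020)^(1/3) = 36180 km
d/d_R = (1.33 × 10⁵) / (36180) = 3.68
Since d/d_R > 1, the body is outside the Roche limit.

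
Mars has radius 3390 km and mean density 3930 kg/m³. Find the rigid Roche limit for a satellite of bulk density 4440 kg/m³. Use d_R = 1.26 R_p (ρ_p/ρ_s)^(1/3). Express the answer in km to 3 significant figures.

4100 km

d_R = 1.26 × 3390 km × (3930/4440)^(1/3)
    = 4100 km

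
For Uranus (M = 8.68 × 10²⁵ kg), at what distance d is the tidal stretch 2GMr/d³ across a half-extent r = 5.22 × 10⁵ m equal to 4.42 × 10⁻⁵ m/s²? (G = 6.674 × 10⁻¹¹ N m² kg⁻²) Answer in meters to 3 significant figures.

5.15 × 10⁸ m

2GMr/d³ = a_tidal  ⇒  d = (2GMr / a_tidal)^(1/3)
d = (2 × 6.674×10⁻¹¹ × (8.68 × 10²⁵) × (5.22 × 10⁵) / (4.42 × 10⁻⁵))^(1/3)
  = 5.15 × 10⁸ m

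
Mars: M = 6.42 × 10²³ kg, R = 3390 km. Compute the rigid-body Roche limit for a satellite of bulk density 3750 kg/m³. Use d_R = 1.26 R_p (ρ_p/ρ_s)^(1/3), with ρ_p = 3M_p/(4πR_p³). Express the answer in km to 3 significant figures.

4340 km

ρ_p = 3M_p/(4πR_p³) = 3 × (6.42 × 10²³) / (4π × (3.39 × 10⁶ m)³) = 3930 kg/m³
d_R = 1.26 × 3390 km × (3930/3750)^(1/3)
    = 4340 km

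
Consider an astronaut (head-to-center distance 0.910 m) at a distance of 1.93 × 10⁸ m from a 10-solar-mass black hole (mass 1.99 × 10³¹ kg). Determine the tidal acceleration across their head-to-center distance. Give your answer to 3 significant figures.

3.36 × 10⁻⁴ m/s²

Δa = 2GMr/d³
   = 2 × (6.674 × 10⁻¹¹) × (1.99 × 10³¹) × (0.910) / (1.93 × 10⁸)³
   = 3.36 × 10⁻⁴ m/s²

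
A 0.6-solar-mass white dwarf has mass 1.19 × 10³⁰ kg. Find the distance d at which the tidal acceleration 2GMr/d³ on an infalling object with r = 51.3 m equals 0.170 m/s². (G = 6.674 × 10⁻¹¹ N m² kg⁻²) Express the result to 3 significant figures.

3.63 × 10⁷ m

2GMr/d³ = a_tidal  ⇒  d = (2GMr / a_tidal)^(1/3)
d = (2 × 6.674×10⁻¹¹ × (1.19 × 10³⁰) × (51.3) / (0.170))^(1/3)
  = 3.63 × 10⁷ m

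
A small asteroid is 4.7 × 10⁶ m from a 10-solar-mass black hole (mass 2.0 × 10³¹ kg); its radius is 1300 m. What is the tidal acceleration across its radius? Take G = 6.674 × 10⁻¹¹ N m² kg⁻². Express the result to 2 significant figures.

Δa = 2GMr/d³
   = 2 × (6.674 × 10⁻¹¹) × (2.0 × 10³¹) × (1300) / (4.7 × 10⁶)³
   = 3.3 × 10⁴ m/s²

3.3 × 10⁴ m/s²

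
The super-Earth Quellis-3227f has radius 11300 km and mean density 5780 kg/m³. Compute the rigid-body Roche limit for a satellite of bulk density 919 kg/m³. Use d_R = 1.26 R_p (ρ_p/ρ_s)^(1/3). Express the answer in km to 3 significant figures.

26300 km

d_R = 1.26 × 11300 km × (5780/919)^(1/3)
    = 26300 km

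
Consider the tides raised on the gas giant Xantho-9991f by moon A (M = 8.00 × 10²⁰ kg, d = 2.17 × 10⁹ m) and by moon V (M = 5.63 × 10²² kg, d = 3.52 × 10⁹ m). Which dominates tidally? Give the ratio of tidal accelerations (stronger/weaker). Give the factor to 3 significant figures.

Compare M/d³ for the two perturbers:
Moon A: (8.00 × 10²⁰) / (2.17 × 10⁹)³ = 7.829 × 10⁻⁸
Moon V: (5.63 × 10²²) / (3.52 × 10⁹)³ = 1.291 × 10⁻⁶
Ratio (larger/smaller) = 16.5

Moon V, by a factor of ≈ 16.5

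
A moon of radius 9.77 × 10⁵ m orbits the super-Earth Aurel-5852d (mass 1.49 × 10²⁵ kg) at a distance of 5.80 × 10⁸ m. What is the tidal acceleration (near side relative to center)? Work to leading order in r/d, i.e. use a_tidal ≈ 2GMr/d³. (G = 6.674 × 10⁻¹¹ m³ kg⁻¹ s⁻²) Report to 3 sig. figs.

9.96 × 10⁻⁶ m/s²

a_tidal = 2GMr/d³
        = 2 × (6.674 × 10⁻¹¹) × (1.49 × 10²⁵) × (9.77 × 10⁵) / (5.80 × 10⁸)³
        = 9.96 × 10⁻⁶ m/s²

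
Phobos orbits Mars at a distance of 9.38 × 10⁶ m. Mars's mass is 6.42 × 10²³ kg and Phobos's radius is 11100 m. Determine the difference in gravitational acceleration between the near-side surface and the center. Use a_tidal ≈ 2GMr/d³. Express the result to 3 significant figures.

1.15 × 10⁻³ m/s²

Δg = 2GMr/d³
   = 2 × (6.674 × 10⁻¹¹) × (6.42 × 10²³) × (11100) / (9.38 × 10⁶)³
   = 1.15 × 10⁻³ m/s²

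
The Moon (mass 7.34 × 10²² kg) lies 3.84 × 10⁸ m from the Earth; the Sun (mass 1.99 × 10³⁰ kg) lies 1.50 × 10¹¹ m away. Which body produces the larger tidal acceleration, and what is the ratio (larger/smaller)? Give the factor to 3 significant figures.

The Moon, by a factor of ≈ 2.20

The tide-raising term goes as M/d³ (the gradient of a 1/d² field).
The Moon: (7.34 × 10²²) / (3.84 × 10⁸)³ = 1.296 × 10⁻³
The Sun: (1.99 × 10³⁰) / (1.50 × 10¹¹)³ = 5.896 × 10⁻⁴
Ratio (larger/smaller) = 2.20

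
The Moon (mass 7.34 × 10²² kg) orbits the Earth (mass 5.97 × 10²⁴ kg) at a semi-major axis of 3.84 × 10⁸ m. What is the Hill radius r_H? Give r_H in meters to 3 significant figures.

6.15 × 10⁷ m

r_H ≈ a (m/3M)^(1/3)
    = (3.84 × 10⁸) × (7.34 × 10²² / (3 × 5.97 × 10²⁴))^(1/3)
    = 6.15 × 10⁷ m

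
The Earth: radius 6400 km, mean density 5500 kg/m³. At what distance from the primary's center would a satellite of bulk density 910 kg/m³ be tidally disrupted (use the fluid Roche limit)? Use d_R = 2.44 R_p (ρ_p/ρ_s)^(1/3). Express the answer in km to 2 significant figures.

28000 km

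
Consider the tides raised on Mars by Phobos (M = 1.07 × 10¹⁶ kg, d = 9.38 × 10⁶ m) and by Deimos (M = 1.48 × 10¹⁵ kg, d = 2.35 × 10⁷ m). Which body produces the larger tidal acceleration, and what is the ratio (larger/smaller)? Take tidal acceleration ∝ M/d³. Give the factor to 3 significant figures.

The tide-raising term goes as M/d³ (the gradient of a 1/d² field).
Phobos: (1.07 × 10¹⁶) / (9.38 × 10⁶)³ = 1.297 × 10⁻⁵
Deimos: (1.48 × 10¹⁵) / (2.35 × 10⁷)³ = 1.140 × 10⁻⁷
Ratio (larger/smaller) = 114

Phobos, by a factor of ≈ 114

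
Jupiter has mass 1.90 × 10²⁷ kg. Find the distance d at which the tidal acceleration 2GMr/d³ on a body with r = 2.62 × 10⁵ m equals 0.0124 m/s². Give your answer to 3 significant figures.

2GMr/d³ = a_tidal  ⇒  d = (2GMr / a_tidal)^(1/3)
d = (2 × 6.674×10⁻¹¹ × (1.90 × 10²⁷) × (2.62 × 10⁵) / (0.0124))^(1/3)
  = 1.75 × 10⁸ m

1.75 × 10⁸ m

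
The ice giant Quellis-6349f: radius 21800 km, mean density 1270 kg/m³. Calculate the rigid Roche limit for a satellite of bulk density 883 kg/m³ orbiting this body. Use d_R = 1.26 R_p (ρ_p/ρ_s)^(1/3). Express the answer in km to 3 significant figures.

31000 km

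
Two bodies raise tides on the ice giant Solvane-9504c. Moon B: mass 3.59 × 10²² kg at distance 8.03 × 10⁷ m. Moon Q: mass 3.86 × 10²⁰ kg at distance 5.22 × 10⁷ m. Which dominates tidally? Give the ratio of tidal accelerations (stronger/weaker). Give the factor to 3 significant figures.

Moon B, by a factor of ≈ 25.5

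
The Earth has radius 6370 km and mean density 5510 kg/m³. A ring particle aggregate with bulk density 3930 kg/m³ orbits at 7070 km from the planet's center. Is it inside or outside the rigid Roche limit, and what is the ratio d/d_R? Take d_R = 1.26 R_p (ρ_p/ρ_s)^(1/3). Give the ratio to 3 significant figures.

inside; d/d_R ≈ 0.787

d_R = 1.26 × (6370 km) × (5510/3930)^(1/3) = 8983 km
d/d_R = (7070) / (8983) = 0.787
Since d/d_R < 1, the body is inside the Roche limit.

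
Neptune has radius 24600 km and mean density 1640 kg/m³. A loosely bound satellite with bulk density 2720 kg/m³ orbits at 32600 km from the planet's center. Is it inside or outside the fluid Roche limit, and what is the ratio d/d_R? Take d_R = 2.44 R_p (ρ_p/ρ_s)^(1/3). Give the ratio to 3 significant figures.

inside; d/d_R ≈ 0.643

d_R = 2.44 × (24600 km) × (1640/2720)^(1/3) = 50710 km
d/d_R = (32600) / (50710) = 0.643
Since d/d_R < 1, the body is inside the Roche limit.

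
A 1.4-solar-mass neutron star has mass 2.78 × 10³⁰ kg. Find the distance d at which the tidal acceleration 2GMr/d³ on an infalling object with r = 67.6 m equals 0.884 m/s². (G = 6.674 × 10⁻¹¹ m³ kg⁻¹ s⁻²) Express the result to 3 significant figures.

3.05 × 10⁷ m

2GMr/d³ = a_tidal  ⇒  d = (2GMr / a_tidal)^(1/3)
d = (2 × 6.674×10⁻¹¹ × (2.78 × 10³⁰) × (67.6) / (0.884))^(1/3)
  = 3.05 × 10⁷ m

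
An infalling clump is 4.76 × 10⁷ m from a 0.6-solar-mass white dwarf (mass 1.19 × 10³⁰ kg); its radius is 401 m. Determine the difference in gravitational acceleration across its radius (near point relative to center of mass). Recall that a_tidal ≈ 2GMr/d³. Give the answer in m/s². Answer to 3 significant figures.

The tidal stretch is the gradient of GM/d² times the body's extent r, hence the 1/d³ dependence.
Δg = 2GMr/d³
   = 2 × (6.674 × 10⁻¹¹) × (1.19 × 10³⁰) × (401) / (4.76 × 10⁷)³
   = 5.91 × 10⁻¹ m/s²

5.91 × 10⁻¹ m/s²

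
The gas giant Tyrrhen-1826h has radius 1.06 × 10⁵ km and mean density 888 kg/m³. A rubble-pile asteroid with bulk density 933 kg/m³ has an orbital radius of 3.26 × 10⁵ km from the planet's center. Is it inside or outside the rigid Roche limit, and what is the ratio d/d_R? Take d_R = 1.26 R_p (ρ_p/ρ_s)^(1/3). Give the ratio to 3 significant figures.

d_R = 1.26 × (1.06 × 10⁵ km) × (888/933)^(1/3) = 1.314 × 10⁵ km
d/d_R = (3.26 × 10⁵) / (1.314 × 10⁵) = 2.48
Since d/d_R > 1, the body is outside the Roche limit.

outside; d/d_R ≈ 2.48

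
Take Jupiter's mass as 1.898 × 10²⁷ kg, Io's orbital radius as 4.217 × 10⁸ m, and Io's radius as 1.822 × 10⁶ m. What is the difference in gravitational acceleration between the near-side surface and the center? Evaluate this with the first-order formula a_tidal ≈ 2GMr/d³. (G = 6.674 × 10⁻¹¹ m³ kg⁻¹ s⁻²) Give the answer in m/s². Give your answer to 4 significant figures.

6.155 × 10⁻³ m/s²

The tidal stretch is the gradient of GM/d² times the body's extent r, hence the 1/d³ dependence.
Δa = 2GMr/d³
   = 2 × (6.674 × 10⁻¹¹) × (1.898 × 10²⁷) × (1.822 × 10⁶) / (4.217 × 10⁸)³
   = 6.155 × 10⁻³ m/s²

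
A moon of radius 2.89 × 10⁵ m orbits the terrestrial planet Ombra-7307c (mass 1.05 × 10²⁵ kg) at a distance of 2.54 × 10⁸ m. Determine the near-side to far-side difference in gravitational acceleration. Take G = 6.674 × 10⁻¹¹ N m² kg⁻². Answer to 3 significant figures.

4.94 × 10⁻⁵ m/s²

a_tidal = 4GMr/d³
        = 4 × (6.674 × 10⁻¹¹) × (1.05 × 10²⁵) × (2.89 × 10⁵) / (2.54 × 10⁸)³
        = 4.94 × 10⁻⁵ m/s²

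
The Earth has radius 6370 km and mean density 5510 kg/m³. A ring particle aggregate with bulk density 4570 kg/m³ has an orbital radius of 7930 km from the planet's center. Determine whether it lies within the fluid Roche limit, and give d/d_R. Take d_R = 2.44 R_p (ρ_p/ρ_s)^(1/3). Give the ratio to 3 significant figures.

inside; d/d_R ≈ 0.479

d_R = 2.44 × (6370 km) × (5510/4570)^(1/3) = 16540 km
d/d_R = (7930) / (16540) = 0.479
Since d/d_R < 1, the body is inside the Roche limit.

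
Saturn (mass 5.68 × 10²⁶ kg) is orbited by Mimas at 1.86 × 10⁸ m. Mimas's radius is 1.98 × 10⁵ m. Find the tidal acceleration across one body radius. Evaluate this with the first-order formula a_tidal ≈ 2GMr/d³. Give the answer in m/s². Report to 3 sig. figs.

Differencing GM/(d−r)² and GM/d² to first order in r/d gives 2GMr/d³.
Δg = 2GMr/d³
   = 2 × (6.674 × 10⁻¹¹) × (5.68 × 10²⁶) × (1.98 × 10⁵) / (1.86 × 10⁸)³
   = 2.33 × 10⁻³ m/s²

2.33 × 10⁻³ m/s²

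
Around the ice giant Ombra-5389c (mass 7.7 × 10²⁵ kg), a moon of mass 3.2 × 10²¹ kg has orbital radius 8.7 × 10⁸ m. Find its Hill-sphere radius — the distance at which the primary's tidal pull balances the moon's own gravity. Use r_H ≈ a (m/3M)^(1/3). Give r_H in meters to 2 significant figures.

r_H ≈ a (m/3M)^(1/3)
    = (8.7 × 10⁸) × (3.2 × 10²¹ / (3 × 7.7 × 10²⁵))^(1/3)
    = 2.1 × 10⁷ m

2.1 × 10⁷ m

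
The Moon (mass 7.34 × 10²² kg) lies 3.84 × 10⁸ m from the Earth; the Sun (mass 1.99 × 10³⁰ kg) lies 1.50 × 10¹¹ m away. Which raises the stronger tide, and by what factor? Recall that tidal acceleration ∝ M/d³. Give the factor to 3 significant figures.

The Moon, by a factor of ≈ 2.20

Compare M/d³ for the two perturbers:
The Moon: (7.34 × 10²²) / (3.84 × 10⁸)³ = 1.296 × 10⁻³
The Sun: (1.99 × 10³⁰) / (1.50 × 10¹¹)³ = 5.896 × 10⁻⁴
Ratio (larger/smaller) = 2.20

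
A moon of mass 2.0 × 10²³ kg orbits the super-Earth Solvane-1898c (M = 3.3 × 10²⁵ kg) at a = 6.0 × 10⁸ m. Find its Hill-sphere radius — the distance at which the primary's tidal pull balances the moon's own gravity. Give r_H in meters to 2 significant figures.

7.6 × 10⁷ m

r_H ≈ a (m/3M)^(1/3)
    = (6.0 × 10⁸) × (2.0 × 10²³ / (3 × 3.3 × 10²⁵))^(1/3)
    = 7.6 × 10⁷ m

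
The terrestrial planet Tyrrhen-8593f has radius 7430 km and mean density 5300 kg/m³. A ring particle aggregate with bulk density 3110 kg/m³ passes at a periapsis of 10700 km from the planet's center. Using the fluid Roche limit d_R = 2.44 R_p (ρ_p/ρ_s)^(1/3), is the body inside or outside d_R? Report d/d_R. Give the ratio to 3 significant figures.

inside; d/d_R ≈ 0.494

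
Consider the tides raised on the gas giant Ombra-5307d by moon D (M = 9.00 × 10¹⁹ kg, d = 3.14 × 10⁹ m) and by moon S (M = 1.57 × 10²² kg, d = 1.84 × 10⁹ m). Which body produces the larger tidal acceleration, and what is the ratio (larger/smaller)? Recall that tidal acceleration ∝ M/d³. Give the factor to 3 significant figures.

Moon S, by a factor of ≈ 867

The tide-raising term goes as M/d³ (the gradient of a 1/d² field).
Moon D: (9.00 × 10¹⁹) / (3.14 × 10⁹)³ = 2.907 × 10⁻⁹
Moon S: (1.57 × 10²²) / (1.84 × 10⁹)³ = 2.520 × 10⁻⁶
Ratio (larger/smaller) = 867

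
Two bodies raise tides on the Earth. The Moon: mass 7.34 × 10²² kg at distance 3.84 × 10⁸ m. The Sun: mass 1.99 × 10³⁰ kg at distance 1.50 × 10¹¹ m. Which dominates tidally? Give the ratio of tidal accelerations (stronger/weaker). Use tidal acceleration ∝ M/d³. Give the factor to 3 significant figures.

Tidal stretch scales as M/d³; compute that for each body.
The Moon: (7.34 × 10²²) / (3.84 × 10⁸)³ = 1.296 × 10⁻³
The Sun: (1.99 × 10³⁰) / (1.50 × 10¹¹)³ = 5.896 × 10⁻⁴
Ratio (larger/smaller) = 2.20

The Moon, by a factor of ≈ 2.20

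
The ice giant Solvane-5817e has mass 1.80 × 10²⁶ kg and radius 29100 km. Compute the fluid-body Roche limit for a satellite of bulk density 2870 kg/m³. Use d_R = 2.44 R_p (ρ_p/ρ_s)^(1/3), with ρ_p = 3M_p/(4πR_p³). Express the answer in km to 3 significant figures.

60100 km

ρ_p = 3M_p/(4πR_p³) = 3 × (1.80 × 10²⁶) / (4π × (2.91 × 10⁷ m)³) = 1740 kg/m³
d_R = 2.44 × 29100 km × (1740/2870)^(1/3)
    = 60100 km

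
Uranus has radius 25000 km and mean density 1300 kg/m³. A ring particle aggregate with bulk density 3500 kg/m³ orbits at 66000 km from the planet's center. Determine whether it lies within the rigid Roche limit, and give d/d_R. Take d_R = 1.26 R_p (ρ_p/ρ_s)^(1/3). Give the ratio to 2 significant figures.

d_R = 1.26 × (25000 km) × (1300/3500)^(1/3) = 22640 km
d/d_R = (66000) / (22640) = 2.9
Since d/d_R > 1, the body is outside the Roche limit.

outside; d/d_R ≈ 2.9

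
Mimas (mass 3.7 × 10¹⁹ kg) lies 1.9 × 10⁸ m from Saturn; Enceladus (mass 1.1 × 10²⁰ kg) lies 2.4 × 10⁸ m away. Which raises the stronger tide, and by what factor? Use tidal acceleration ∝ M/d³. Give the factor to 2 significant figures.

The tide-raising term goes as M/d³ (the gradient of a 1/d² field).
Mimas: (3.7 × 10¹⁹) / (1.9 × 10⁸)³ = 5.394 × 10⁻⁶
Enceladus: (1.1 × 10²⁰) / (2.4 × 10⁸)³ = 7.957 × 10⁻⁶
Ratio (larger/smaller) = 1.5

Enceladus, by a factor of ≈ 1.5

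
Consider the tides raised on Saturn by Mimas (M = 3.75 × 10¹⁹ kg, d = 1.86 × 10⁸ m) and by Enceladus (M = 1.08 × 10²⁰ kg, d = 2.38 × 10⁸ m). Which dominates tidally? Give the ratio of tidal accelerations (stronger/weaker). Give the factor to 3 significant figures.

Tidal stretch scales as M/d³; compute that for each body.
Mimas: (3.75 × 10¹⁹) / (1.86 × 10⁸)³ = 5.828 × 10⁻⁶
Enceladus: (1.08 × 10²⁰) / (2.38 × 10⁸)³ = 8.011 × 10⁻⁶
Ratio (larger/smaller) = 1.37

Enceladus, by a factor of ≈ 1.37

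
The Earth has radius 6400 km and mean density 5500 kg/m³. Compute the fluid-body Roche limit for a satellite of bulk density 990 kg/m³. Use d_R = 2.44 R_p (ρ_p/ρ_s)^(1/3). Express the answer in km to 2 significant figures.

d_R = 2.44 × 6400 km × (5500/990)^(1/3)
    = 28000 km

28000 km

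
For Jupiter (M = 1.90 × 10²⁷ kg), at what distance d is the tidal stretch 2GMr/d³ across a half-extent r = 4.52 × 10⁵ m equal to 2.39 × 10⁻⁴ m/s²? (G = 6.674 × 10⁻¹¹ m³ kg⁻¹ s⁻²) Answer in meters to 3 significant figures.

7.83 × 10⁸ m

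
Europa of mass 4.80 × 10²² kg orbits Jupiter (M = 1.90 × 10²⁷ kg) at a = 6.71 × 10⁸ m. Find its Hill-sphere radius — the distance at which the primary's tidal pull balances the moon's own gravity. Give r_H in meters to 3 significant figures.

r_H ≈ a (m/3M)^(1/3)
    = (6.71 × 10⁸) × (4.80 × 10²² / (3 × 1.90 × 10²⁷))^(1/3)
    = 1.37 × 10⁷ m

1.37 × 10⁷ m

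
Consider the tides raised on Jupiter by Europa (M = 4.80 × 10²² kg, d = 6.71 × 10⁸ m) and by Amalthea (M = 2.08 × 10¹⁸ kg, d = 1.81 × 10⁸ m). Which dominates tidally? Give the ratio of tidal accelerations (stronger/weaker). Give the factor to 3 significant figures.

Europa, by a factor of ≈ 453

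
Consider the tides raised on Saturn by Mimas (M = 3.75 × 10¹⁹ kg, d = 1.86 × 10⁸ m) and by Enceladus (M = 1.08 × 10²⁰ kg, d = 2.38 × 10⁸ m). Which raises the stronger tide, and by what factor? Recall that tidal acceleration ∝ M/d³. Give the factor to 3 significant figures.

Compare M/d³ for the two perturbers:
Mimas: (3.75 × 10¹⁹) / (1.86 × 10⁸)³ = 5.828 × 10⁻⁶
Enceladus: (1.08 × 10²⁰) / (2.38 × 10⁸)³ = 8.011 × 10⁻⁶
Ratio (larger/smaller) = 1.37

Enceladus, by a factor of ≈ 1.37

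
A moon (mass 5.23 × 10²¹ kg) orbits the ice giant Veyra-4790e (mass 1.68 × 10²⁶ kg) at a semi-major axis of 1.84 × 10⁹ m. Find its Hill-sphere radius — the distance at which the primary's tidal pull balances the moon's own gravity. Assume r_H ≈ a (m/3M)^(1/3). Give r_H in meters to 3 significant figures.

4.01 × 10⁷ m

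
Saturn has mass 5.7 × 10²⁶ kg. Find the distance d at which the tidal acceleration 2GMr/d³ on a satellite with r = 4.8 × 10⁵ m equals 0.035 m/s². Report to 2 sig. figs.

1.0 × 10⁸ m

2GMr/d³ = a_tidal  ⇒  d = (2GMr / a_tidal)^(1/3)
d = (2 × 6.674×10⁻¹¹ × (5.7 × 10²⁶) × (4.8 × 10⁵) / (0.035))^(1/3)
  = 1.0 × 10⁸ m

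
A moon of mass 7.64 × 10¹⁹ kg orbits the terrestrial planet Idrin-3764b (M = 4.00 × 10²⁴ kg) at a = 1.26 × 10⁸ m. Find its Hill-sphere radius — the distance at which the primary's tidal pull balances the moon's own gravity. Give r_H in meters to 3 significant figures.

r_H ≈ a (m/3M)^(1/3)
    = (1.26 × 10⁸) × (7.64 × 10¹⁹ / (3 × 4.00 × 10²⁴))^(1/3)
    = 2.34 × 10⁶ m

2.34 × 10⁶ m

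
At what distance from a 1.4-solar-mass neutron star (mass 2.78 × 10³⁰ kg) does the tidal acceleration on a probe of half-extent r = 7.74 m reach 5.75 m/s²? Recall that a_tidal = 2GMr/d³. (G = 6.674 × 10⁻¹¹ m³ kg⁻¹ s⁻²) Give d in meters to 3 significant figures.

7.93 × 10⁶ m

2GMr/d³ = a_tidal  ⇒  d = (2GMr / a_tidal)^(1/3)
d = (2 × 6.674×10⁻¹¹ × (2.78 × 10³⁰) × (7.74) / (5.75))^(1/3)
  = 7.93 × 10⁶ m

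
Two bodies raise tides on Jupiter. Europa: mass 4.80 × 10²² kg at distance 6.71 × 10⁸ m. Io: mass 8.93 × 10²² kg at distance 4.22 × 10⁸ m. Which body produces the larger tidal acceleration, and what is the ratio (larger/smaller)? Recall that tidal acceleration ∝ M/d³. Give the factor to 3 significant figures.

The tide-raising term goes as M/d³ (the gradient of a 1/d² field).
Europa: (4.80 × 10²²) / (6.71 × 10⁸)³ = 1.589 × 10⁻⁴
Io: (8.93 × 10²²) / (4.22 × 10⁸)³ = 1.188 × 10⁻³
Ratio (larger/smaller) = 7.48

Io, by a factor of ≈ 7.48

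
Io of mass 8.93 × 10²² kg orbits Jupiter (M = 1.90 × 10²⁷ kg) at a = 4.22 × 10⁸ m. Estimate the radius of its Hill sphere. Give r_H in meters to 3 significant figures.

1.06 × 10⁷ m

r_H ≈ a (m/3M)^(1/3)
    = (4.22 × 10⁸) × (8.93 × 10²² / (3 × 1.90 × 10²⁷))^(1/3)
    = 1.06 × 10⁷ m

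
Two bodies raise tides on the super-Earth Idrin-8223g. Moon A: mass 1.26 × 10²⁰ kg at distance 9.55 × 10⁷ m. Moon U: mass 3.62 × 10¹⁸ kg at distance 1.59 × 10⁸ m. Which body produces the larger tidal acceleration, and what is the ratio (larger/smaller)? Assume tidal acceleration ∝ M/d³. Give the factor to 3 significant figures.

Moon A, by a factor of ≈ 161

Tidal stretch scales as M/d³; compute that for each body.
Moon A: (1.26 × 10²⁰) / (9.55 × 10⁷)³ = 1.447 × 10⁻⁴
Moon U: (3.62 × 10¹⁸) / (1.59 × 10⁸)³ = 9.006 × 10⁻⁷
Ratio (larger/smaller) = 161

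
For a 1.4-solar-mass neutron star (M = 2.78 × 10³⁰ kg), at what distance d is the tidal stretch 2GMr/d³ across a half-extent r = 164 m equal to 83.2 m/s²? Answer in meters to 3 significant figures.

9.01 × 10⁶ m

2GMr/d³ = a_tidal  ⇒  d = (2GMr / a_tidal)^(1/3)
d = (2 × 6.674×10⁻¹¹ × (2.78 × 10³⁰) × (164) / (83.2))^(1/3)
  = 9.01 × 10⁶ m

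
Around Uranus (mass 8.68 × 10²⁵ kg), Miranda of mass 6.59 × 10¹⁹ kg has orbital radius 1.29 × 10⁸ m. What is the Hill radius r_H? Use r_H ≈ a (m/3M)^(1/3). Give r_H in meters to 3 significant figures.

r_H ≈ a (m/3M)^(1/3)
    = (1.29 × 10⁸) × (6.59 × 10¹⁹ / (3 × 8.68 × 10²⁵))^(1/3)
    = 8.16 × 10⁵ m

8.16 × 10⁵ m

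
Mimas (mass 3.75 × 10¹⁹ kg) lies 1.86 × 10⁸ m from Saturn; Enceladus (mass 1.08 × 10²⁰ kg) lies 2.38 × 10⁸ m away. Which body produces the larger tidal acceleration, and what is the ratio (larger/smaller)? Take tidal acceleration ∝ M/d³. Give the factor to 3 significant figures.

Tidal acceleration ∝ M/d³, so compare M/d³ for each.
Mimas: (3.75 × 10¹⁹) / (1.86 × 10⁸)³ = 5.828 × 10⁻⁶
Enceladus: (1.08 × 10²⁰) / (2.38 × 10⁸)³ = 8.011 × 10⁻⁶
Ratio (larger/smaller) = 1.37

Enceladus, by a factor of ≈ 1.37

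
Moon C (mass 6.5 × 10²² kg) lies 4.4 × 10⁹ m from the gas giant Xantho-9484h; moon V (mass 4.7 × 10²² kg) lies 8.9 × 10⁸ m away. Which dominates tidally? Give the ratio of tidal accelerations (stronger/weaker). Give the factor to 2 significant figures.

Tidal acceleration ∝ M/d³, so compare M/d³ for each.
Moon C: (6.5 × 10²²) / (4.4 × 10⁹)³ = 7.631 × 10⁻⁷
Moon V: (4.7 × 10²²) / (8.9 × 10⁸)³ = 6.667 × 10⁻⁵
Ratio (larger/smaller) = 87

Moon V, by a factor of ≈ 87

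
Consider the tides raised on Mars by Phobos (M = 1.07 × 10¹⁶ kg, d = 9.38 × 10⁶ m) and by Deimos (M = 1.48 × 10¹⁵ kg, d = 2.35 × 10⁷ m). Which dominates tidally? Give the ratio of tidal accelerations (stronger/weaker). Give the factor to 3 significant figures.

Tidal stretch scales as M/d³; compute that for each body.
Phobos: (1.07 × 10¹⁶) / (9.38 × 10⁶)³ = 1.297 × 10⁻⁵
Deimos: (1.48 × 10¹⁵) / (2.35 × 10⁷)³ = 1.140 × 10⁻⁷
Ratio (larger/smaller) = 114

Phobos, by a factor of ≈ 114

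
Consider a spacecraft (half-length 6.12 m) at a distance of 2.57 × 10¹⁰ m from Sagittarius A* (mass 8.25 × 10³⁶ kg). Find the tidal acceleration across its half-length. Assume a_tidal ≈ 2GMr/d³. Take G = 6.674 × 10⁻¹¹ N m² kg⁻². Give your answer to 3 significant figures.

Δa = 2GMr/d³
   = 2 × (6.674 × 10⁻¹¹) × (8.25 × 10³⁶) × (6.12) / (2.57 × 10¹⁰)³
   = 3.97 × 10⁻⁴ m/s²

3.97 × 10⁻⁴ m/s²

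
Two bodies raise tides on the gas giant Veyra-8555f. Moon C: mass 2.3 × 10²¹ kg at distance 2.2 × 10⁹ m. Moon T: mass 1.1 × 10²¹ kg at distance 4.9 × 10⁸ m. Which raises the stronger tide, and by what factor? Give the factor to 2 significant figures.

Tidal stretch scales as M/d³; compute that for each body.
Moon C: (2.3 × 10²¹) / (2.2 × 10⁹)³ = 2.160 × 10⁻⁷
Moon T: (1.1 × 10²¹) / (4.9 × 10⁸)³ = 9.350 × 10⁻⁶
Ratio (larger/smaller) = 43

Moon T, by a factor of ≈ 43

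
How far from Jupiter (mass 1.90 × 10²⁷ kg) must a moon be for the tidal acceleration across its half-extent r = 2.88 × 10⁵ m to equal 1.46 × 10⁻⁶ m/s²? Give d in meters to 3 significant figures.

2GMr/d³ = a_tidal  ⇒  d = (2GMr / a_tidal)^(1/3)
d = (2 × 6.674×10⁻¹¹ × (1.90 × 10²⁷) × (2.88 × 10⁵) / (1.46 × 10⁻⁶))^(1/3)
  = 3.68 × 10⁹ m

3.68 × 10⁹ m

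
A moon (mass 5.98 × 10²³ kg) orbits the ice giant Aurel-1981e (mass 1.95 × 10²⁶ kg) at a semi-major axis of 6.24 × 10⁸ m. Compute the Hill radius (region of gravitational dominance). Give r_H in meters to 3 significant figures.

6.29 × 10⁷ m

r_H ≈ a (m/3M)^(1/3)
    = (6.24 × 10⁸) × (5.98 × 10²³ / (3 × 1.95 × 10²⁶))^(1/3)
    = 6.29 × 10⁷ m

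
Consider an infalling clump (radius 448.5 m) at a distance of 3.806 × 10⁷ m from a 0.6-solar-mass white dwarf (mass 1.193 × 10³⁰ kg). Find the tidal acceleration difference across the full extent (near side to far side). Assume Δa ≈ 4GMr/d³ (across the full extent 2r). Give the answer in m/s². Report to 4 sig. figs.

2.591 m/s²

Near-to-far spans 2r, so the tidal difference is twice the near-to-center value: 4GMr/d³.
Δg = 4GMr/d³
   = 4 × (6.674 × 10⁻¹¹) × (1.193 × 10³⁰) × (448.5) / (3.806 × 10⁷)³
   = 2.591 m/s²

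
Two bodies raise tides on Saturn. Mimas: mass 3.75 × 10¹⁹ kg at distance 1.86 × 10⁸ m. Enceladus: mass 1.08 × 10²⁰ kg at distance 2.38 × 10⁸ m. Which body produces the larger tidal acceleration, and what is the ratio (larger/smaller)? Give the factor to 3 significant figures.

Enceladus, by a factor of ≈ 1.37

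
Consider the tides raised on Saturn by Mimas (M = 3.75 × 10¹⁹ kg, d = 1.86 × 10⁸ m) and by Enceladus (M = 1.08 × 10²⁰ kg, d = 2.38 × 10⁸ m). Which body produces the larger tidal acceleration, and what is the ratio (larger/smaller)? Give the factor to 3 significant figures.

Enceladus, by a factor of ≈ 1.37

The tide-raising term goes as M/d³ (the gradient of a 1/d² field).
Mimas: (3.75 × 10¹⁹) / (1.86 × 10⁸)³ = 5.828 × 10⁻⁶
Enceladus: (1.08 × 10²⁰) / (2.38 × 10⁸)³ = 8.011 × 10⁻⁶
Ratio (larger/smaller) = 1.37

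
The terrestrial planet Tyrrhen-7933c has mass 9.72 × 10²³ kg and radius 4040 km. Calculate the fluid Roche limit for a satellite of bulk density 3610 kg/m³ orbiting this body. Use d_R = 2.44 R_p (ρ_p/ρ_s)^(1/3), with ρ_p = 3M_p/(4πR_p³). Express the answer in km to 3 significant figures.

ρ_p = 3M_p/(4πR_p³) = 3 × (9.72 × 10²³) / (4π × (4.04 × 10⁶ m)³) = 3520 kg/m³
d_R = 2.44 × 4040 km × (3520/3610)^(1/3)
    = 9770 km

9770 km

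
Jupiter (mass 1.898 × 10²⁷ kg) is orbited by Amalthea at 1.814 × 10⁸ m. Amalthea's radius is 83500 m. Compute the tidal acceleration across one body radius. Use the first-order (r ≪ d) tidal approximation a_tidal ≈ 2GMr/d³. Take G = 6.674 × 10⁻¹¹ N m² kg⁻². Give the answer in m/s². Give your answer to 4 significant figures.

Δa = 2GMr/d³
   = 2 × (6.674 × 10⁻¹¹) × (1.898 × 10²⁷) × (83500) / (1.814 × 10⁸)³
   = 3.544 × 10⁻³ m/s²

3.544 × 10⁻³ m/s²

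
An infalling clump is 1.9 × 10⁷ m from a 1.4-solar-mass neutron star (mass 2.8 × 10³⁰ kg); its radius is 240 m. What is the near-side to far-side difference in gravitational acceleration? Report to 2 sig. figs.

The field gradient is 2GM/d³; across the full diameter 2r the difference is 4GMr/d³.
Δa = 4GMr/d³
   = 4 × (6.674 × 10⁻¹¹) × (2.8 × 10³⁰) × (240) / (1.9 × 10⁷)³
   = 2.6 × 10¹ m/s²

2.6 × 10¹ m/s²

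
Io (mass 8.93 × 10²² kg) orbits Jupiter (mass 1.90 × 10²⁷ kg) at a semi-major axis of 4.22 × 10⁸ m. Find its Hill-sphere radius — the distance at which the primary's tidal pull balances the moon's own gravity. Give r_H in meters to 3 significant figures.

r_H ≈ a (m/3M)^(1/3)
    = (4.22 × 10⁸) × (8.93 × 10²² / (3 × 1.90 × 10²⁷))^(1/3)
    = 1.06 × 10⁷ m

1.06 × 10⁷ m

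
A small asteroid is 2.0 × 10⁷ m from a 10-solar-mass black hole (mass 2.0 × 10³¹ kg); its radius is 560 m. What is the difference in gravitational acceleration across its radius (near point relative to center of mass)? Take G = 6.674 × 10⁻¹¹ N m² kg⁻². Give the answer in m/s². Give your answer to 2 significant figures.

Δa = 2GMr/d³
   = 2 × (6.674 × 10⁻¹¹) × (2.0 × 10³¹) × (560) / (2.0 × 10⁷)³
   = 1.9 × 10² m/s²

1.9 × 10² m/s²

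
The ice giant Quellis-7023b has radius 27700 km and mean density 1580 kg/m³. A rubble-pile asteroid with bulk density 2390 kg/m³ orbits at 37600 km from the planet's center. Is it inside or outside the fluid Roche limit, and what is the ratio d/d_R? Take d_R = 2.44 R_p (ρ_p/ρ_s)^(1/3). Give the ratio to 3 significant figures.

d_R = 2.44 × (27700 km) × (1580/2390)^(1/3) = 58880 km
d/d_R = (37600) / (58880) = 0.639
Since d/d_R < 1, the body is inside the Roche limit.

inside; d/d_R ≈ 0.639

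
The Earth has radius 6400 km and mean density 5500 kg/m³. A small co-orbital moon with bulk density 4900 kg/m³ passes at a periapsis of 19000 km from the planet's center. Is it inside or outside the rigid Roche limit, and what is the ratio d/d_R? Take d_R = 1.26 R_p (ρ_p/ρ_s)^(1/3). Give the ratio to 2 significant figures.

outside; d/d_R ≈ 2.3

d_R = 1.26 × (6400 km) × (5500/4900)^(1/3) = 8381 km
d/d_R = (19000) / (8381) = 2.3
Since d/d_R > 1, the body is outside the Roche limit.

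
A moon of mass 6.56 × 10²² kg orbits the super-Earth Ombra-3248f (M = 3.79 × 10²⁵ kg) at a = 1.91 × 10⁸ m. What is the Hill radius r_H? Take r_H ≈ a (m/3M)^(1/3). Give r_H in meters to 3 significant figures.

1.59 × 10⁷ m

r_H ≈ a (m/3M)^(1/3)
    = (1.91 × 10⁸) × (6.56 × 10²² / (3 × 3.79 × 10²⁵))^(1/3)
    = 1.59 × 10⁷ m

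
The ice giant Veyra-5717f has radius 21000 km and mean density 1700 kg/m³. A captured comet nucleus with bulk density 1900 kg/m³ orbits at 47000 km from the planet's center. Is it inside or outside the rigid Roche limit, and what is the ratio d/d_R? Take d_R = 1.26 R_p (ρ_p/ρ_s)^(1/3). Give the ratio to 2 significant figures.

outside; d/d_R ≈ 1.8

d_R = 1.26 × (21000 km) × (1700/1900)^(1/3) = 25500 km
d/d_R = (47000) / (25500) = 1.8
Since d/d_R > 1, the body is outside the Roche limit.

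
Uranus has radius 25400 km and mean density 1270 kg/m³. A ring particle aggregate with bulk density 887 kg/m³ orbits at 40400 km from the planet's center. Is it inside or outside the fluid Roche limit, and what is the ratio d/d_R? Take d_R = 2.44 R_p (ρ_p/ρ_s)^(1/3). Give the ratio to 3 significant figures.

d_R = 2.44 × (25400 km) × (1270/887)^(1/3) = 69850 km
d/d_R = (40400) / (69850) = 0.578
Since d/d_R < 1, the body is inside the Roche limit.

inside; d/d_R ≈ 0.578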